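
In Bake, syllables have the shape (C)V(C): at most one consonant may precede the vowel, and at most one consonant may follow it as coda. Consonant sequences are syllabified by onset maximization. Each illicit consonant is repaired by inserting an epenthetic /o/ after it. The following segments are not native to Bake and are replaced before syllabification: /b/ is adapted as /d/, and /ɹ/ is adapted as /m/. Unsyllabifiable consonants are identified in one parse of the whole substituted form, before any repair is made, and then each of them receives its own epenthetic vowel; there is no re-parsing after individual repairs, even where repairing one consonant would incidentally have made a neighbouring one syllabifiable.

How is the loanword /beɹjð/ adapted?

demjoðo

Substitution: /b/ → /d/, /ɹ/ → /m/, giving /demjð/.
Under (C)V(C), the unsyllabifiable consonants are /j/, /ð/ (at most one coda consonant is licensed; onsets are limited to one consonant).
Epenthesis after each stranded consonant: /j/ → /jo/, /ð/ → /ðo/.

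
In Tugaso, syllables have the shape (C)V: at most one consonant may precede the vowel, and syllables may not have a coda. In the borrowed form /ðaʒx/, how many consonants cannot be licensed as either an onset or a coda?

2

The consonants /ʒ/, /x/ cannot be parsed into a legal (C)V syllable (no codas are permitted; onsets are limited to one consonant).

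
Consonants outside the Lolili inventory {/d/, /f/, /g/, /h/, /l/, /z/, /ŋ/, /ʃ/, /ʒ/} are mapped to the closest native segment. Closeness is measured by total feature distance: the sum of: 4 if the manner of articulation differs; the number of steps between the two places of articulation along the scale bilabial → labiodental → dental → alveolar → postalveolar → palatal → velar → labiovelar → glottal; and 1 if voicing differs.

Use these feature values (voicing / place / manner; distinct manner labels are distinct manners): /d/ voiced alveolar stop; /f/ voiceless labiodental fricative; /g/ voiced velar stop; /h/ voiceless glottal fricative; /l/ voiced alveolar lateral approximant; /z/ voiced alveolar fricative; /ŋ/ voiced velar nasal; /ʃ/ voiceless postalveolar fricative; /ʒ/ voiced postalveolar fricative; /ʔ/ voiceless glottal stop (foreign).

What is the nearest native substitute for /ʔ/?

g

/g/ is closest: same manner (stop), place distance 2 (glottal→velar), voicing differs (+1); total 3. Next closest is /h/ at distance 4.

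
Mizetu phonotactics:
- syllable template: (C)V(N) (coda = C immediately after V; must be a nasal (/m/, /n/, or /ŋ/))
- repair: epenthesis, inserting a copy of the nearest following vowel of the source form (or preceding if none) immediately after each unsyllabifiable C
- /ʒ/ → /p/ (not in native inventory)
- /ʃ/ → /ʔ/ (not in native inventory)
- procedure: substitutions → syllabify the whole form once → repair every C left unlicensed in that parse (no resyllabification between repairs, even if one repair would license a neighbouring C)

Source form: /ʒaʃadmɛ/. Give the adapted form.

paʔadɛmɛ

Substitution: /ʒ/ → /p/, /ʃ/ → /ʔ/, giving /paʔadmɛ/.
Syllabifying with onset maximization leaves /d/ stranded (only a nasal (/m/, /n/, or /ŋ/) is licensed in coda position; onsets are limited to one consonant).
Epenthesis after each stranded consonant: /d/ → /dɛ/.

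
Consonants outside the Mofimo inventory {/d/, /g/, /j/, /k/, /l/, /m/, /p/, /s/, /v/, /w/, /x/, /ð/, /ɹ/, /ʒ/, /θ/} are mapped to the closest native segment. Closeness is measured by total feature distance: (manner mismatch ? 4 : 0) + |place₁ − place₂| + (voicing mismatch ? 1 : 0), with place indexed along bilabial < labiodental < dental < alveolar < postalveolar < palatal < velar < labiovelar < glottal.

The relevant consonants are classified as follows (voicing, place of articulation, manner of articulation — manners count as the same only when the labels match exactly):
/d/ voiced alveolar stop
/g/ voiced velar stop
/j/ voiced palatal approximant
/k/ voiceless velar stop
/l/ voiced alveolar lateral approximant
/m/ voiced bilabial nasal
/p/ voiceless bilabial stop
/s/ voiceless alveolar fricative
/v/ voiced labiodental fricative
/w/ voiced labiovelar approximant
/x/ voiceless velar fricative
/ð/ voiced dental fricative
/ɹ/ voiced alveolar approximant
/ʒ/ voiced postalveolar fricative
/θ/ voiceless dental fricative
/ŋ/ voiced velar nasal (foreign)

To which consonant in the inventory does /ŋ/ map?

/g/ is closest: manner differs (nasal→stop, +4), place distance 0 (velar→velar), same voicing; total 4. Next closest is /j/ at distance 5.

g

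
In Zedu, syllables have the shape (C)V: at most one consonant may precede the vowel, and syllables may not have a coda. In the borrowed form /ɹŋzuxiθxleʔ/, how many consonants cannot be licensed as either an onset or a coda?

Under (C)V, the unsyllabifiable consonants are /ɹ/, /ŋ/, /θ/, /x/, /ʔ/ (no codas are permitted; onsets are limited to one consonant).

5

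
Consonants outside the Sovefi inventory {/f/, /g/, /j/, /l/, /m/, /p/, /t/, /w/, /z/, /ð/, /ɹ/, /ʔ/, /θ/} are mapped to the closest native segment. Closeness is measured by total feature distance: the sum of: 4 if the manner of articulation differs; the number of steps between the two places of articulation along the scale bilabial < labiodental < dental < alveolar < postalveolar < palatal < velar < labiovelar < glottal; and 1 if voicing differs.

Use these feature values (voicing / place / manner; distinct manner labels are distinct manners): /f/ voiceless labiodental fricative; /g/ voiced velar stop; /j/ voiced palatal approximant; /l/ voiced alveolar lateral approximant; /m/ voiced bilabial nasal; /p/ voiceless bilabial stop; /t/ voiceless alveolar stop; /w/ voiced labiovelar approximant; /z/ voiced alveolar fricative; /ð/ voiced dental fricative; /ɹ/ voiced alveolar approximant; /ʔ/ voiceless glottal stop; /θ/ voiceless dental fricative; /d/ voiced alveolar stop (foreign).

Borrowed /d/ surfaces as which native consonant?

t

/t/ is closest: same manner (stop), place distance 0 (alveolar→alveolar), voicing differs (+1); total 1. Next closest is /g/ at distance 3.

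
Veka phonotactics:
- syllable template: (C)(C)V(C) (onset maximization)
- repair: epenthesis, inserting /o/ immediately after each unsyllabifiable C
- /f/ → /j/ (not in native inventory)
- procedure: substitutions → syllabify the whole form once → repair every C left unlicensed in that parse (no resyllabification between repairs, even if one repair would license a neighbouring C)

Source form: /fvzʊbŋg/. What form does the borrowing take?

jovzʊbŋogo

Substitution: /f/ → /j/, giving /jvzʊbŋg/.
Under (C)(C)V(C), the unsyllabifiable consonants are /j/, /ŋ/, /g/ (at most one coda consonant is licensed; onsets may contain at most 2 consonants).
Each unlicensed consonant becomes the onset of a new syllable: /j/ → /jo/, /ŋ/ → /ŋo/, /g/ → /go/.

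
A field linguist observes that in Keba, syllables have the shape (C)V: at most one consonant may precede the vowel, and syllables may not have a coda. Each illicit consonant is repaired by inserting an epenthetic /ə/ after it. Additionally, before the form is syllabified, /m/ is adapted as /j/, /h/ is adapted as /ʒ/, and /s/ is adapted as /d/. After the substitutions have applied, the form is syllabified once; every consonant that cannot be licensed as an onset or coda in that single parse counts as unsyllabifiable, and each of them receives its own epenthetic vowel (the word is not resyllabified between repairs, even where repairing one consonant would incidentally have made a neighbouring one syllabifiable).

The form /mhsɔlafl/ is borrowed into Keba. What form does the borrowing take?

jəʒədɔlafələ

Substitution: /m/ → /j/, /h/ → /ʒ/, /s/ → /d/, giving /jʒdɔlafl/.
Syllabifying with onset maximization leaves /j/, /ʒ/, /f/, /l/ stranded (no codas are permitted; onsets are limited to one consonant).
Inserting the epenthetic vowel yields /j/ → /jə/, /ʒ/ → /ʒə/, /f/ → /fə/, /l/ → /lə/.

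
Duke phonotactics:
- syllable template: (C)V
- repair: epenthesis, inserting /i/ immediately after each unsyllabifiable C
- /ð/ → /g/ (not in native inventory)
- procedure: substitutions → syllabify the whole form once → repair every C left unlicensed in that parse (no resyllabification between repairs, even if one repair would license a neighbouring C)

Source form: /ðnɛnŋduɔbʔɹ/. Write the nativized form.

Substitution: /ð/ → /g/, giving /gnɛnŋduɔbʔɹ/.
Under (C)V, the unsyllabifiable consonants are /g/, /n/, /ŋ/, /b/, /ʔ/, /ɹ/ (no codas are permitted; onsets are limited to one consonant).
Inserting the epenthetic vowel yields /g/ → /gi/, /n/ → /ni/, /ŋ/ → /ŋi/, /b/ → /bi/, /ʔ/ → /ʔi/, /ɹ/ → /ɹi/.

ginɛniŋiduɔbiʔiɹi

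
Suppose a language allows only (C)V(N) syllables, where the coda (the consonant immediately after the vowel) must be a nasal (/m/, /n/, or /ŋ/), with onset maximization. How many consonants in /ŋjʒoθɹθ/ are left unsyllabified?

Syllabifying with onset maximization leaves /ŋ/, /j/, /θ/, /ɹ/, /θ/ stranded (only a nasal (/m/, /n/, or /ŋ/) is licensed in coda position; onsets are limited to one consonant).

5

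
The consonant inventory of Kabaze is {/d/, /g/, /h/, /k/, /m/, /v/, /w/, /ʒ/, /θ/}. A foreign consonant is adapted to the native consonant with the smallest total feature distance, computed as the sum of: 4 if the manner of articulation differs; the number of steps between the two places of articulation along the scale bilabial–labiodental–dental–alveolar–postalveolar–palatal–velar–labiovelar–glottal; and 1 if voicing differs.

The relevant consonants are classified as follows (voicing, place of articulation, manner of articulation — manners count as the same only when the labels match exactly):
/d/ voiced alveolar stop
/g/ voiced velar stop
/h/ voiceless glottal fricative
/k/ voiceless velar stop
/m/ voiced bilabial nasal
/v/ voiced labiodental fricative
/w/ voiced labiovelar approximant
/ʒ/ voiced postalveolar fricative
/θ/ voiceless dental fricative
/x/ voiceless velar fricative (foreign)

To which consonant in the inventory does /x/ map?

h

/h/ is closest: same manner (fricative), place distance 2 (velar→glottal), same voicing; total 2. Next closest is /ʒ/ at distance 3.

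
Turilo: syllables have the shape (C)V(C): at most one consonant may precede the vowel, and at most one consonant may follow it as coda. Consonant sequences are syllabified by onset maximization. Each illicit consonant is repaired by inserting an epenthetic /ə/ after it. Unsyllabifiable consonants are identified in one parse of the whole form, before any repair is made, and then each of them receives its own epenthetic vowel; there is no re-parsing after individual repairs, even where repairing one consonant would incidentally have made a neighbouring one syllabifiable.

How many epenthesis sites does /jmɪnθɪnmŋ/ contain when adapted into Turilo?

The unsyllabifiable consonants are /j/, /m/, /ŋ/; each receives one epenthetic vowel.

3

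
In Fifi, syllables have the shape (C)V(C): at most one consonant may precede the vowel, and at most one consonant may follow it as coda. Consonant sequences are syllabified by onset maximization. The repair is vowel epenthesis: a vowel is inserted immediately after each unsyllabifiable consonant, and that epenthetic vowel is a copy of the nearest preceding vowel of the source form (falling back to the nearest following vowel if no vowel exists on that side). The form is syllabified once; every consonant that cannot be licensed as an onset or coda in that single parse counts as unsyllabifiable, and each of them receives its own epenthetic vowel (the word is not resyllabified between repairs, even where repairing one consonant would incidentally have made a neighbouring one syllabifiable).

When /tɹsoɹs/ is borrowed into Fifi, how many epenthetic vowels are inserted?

3

The unsyllabifiable consonants are /t/, /ɹ/, /s/; each receives one epenthetic vowel.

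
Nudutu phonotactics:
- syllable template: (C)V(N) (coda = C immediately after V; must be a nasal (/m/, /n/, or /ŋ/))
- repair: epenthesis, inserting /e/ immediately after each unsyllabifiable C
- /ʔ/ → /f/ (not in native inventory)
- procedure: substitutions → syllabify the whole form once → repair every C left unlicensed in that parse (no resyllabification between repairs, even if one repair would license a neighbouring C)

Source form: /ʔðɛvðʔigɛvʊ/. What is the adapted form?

feðɛveðefigɛvʊ

Substitution: /ʔ/ → /f/, giving /fðɛvðfigɛvʊ/.
The consonants /f/, /v/, /ð/ cannot be parsed into a legal (C)V(N) syllable (only a nasal (/m/, /n/, or /ŋ/) is licensed in coda position; onsets are limited to one consonant).
Epenthesis after each stranded consonant: /f/ → /fe/, /v/ → /ve/, /ð/ → /ðe/.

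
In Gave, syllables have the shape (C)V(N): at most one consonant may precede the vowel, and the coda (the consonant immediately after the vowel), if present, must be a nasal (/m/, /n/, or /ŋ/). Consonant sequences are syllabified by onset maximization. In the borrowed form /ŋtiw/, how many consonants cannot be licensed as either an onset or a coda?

2

The consonants /ŋ/, /w/ cannot be parsed into a legal (C)V(N) syllable (only a nasal (/m/, /n/, or /ŋ/) is licensed in coda position; onsets are limited to one consonant).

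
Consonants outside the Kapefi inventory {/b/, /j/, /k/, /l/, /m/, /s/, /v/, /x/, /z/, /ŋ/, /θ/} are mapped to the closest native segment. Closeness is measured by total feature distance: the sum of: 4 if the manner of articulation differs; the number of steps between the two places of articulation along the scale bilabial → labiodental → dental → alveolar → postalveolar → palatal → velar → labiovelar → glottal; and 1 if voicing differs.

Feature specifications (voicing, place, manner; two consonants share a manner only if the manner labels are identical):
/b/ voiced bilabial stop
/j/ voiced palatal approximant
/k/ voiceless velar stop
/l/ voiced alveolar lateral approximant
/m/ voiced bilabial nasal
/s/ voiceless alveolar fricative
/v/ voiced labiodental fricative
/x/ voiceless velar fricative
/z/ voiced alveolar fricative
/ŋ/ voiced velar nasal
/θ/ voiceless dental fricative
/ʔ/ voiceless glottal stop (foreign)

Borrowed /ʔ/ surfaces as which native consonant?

k

/k/ is closest: same manner (stop), place distance 2 (glottal→velar), same voicing; total 2. Next closest is /x/ at distance 6.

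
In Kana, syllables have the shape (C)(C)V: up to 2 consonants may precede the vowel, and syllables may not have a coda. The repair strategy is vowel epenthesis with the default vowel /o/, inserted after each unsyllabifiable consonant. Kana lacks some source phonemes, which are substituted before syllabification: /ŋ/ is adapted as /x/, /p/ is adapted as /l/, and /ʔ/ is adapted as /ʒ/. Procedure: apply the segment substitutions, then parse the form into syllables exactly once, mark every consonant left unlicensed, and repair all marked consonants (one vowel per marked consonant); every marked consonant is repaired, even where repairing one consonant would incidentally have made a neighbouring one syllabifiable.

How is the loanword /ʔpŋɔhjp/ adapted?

ʒolxɔhojolo

Substitution: /ʔ/ → /ʒ/, /p/ → /l/, /ŋ/ → /x/, giving /ʒlxɔhjl/.
The consonants /ʒ/, /h/, /j/, /l/ cannot be parsed into a legal (C)(C)V syllable (no codas are permitted; onsets may contain at most 2 consonants).
Each unlicensed consonant becomes the onset of a new syllable: /ʒ/ → /ʒo/, /h/ → /ho/, /j/ → /jo/, /l/ → /lo/.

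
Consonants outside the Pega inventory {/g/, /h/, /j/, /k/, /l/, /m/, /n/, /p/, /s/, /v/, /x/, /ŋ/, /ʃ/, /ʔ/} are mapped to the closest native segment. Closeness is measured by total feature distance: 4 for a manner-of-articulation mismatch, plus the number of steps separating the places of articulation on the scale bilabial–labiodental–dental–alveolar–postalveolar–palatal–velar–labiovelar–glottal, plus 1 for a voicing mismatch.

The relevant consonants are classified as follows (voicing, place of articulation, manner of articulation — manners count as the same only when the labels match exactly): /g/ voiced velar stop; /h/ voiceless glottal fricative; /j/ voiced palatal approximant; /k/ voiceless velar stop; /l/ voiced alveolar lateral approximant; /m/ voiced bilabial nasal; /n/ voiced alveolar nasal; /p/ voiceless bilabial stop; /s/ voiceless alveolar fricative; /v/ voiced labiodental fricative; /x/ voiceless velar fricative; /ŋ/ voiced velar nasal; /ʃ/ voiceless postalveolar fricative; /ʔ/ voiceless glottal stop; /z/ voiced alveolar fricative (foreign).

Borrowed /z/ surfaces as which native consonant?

/s/ is closest: same manner (fricative), place distance 0 (alveolar→alveolar), voicing differs (+1); total 1. Next closest is /v/ at distance 2.

s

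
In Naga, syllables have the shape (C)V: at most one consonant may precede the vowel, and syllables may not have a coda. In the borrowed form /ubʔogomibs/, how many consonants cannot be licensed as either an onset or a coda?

3

The consonants /b/, /b/, /s/ cannot be parsed into a legal (C)V syllable (no codas are permitted; onsets are limited to one consonant).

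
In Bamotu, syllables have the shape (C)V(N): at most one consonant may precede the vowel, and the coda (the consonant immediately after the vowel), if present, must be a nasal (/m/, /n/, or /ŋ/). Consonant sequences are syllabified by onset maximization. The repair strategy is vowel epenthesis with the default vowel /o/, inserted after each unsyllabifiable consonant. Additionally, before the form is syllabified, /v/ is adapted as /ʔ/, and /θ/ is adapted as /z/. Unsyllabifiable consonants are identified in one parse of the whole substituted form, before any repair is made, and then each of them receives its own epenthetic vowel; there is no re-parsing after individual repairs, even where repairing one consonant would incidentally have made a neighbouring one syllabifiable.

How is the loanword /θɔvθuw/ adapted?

Substitution: /θ/ → /z/, /v/ → /ʔ/, giving /zɔʔzuw/.
Under (C)V(N), the unsyllabifiable consonants are /ʔ/, /w/ (only a nasal (/m/, /n/, or /ŋ/) is licensed in coda position; onsets are limited to one consonant).
Inserting the epenthetic vowel yields /ʔ/ → /ʔo/, /w/ → /wo/.

zɔʔozuwo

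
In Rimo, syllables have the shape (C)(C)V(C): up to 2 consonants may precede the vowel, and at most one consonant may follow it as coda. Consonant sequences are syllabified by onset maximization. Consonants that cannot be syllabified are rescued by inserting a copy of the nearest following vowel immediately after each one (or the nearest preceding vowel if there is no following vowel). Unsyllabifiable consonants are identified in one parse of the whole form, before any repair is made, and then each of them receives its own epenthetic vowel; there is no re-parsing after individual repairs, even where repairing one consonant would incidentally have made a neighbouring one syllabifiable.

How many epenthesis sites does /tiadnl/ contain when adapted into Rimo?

The unsyllabifiable consonants are /n/, /l/; each receives one epenthetic vowel.

2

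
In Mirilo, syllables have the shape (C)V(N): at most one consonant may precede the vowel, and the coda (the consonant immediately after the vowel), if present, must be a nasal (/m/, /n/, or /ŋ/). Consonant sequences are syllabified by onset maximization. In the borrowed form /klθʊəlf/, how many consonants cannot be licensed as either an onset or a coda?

Syllabifying with onset maximization leaves /k/, /l/, /l/, /f/ stranded (only a nasal (/m/, /n/, or /ŋ/) is licensed in coda position; onsets are limited to one consonant).

4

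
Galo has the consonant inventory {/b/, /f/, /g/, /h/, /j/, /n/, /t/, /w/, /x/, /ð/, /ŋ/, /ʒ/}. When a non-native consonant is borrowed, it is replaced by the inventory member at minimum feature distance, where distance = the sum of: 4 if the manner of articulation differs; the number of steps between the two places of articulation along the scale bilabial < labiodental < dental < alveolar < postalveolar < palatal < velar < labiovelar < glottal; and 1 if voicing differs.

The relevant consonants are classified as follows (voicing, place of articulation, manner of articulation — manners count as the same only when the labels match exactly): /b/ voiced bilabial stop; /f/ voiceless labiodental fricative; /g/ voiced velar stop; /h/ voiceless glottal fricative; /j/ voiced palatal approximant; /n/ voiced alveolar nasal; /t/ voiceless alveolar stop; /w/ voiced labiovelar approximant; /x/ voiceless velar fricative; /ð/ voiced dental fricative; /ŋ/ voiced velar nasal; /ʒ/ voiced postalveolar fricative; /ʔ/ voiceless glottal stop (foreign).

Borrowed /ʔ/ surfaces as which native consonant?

/g/ is closest: same manner (stop), place distance 2 (glottal→velar), voicing differs (+1); total 3. Next closest is /h/ at distance 4.

g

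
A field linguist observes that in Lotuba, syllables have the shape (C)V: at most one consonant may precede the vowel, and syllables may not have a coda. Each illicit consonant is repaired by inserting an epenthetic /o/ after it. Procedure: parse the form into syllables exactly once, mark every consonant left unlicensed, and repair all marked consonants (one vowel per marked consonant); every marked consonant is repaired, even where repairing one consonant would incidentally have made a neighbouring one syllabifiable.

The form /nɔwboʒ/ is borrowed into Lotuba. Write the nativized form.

Under (C)V, the unsyllabifiable consonants are /w/, /ʒ/ (no codas are permitted; onsets are limited to one consonant).
Each unlicensed consonant becomes the onset of a new syllable: /w/ → /wo/, /ʒ/ → /ʒo/.

nɔwoboʒo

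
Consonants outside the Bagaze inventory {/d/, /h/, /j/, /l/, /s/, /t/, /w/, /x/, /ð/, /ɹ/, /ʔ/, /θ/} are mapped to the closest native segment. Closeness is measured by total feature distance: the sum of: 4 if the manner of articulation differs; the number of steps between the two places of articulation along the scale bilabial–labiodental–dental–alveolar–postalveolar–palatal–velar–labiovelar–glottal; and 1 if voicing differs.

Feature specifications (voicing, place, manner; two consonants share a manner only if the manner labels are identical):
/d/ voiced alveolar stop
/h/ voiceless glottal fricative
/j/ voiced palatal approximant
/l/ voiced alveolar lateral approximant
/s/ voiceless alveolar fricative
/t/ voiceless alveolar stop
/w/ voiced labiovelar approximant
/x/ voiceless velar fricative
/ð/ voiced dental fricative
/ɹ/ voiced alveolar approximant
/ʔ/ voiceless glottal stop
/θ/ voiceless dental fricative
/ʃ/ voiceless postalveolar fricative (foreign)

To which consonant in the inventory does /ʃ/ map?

s

/s/ is closest: same manner (fricative), place distance 1 (postalveolar→alveolar), same voicing; total 1. Next closest is /x/ at distance 2.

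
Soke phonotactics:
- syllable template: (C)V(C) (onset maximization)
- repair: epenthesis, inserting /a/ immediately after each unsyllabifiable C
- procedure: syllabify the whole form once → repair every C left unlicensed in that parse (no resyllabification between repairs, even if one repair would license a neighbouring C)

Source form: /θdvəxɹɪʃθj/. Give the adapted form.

Syllabifying with onset maximization leaves /θ/, /d/, /θ/, /j/ stranded (at most one coda consonant is licensed; onsets are limited to one consonant).
Epenthesis after each stranded consonant: /θ/ → /θa/, /d/ → /da/, /θ/ → /θa/, /j/ → /ja/.

θadavəxɹɪʃθaja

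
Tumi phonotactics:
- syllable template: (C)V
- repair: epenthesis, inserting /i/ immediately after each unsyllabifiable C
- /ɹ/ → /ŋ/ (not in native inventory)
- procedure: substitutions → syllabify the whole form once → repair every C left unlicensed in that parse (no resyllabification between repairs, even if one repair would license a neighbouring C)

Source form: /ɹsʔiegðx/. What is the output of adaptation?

Substitution: /ɹ/ → /ŋ/, giving /ŋsʔiegðx/.
Under (C)V, the unsyllabifiable consonants are /ŋ/, /s/, /g/, /ð/, /x/ (no codas are permitted; onsets are limited to one consonant).
Each unlicensed consonant becomes the onset of a new syllable: /ŋ/ → /ŋi/, /s/ → /si/, /g/ → /gi/, /ð/ → /ði/, /x/ → /xi/.

ŋisiʔiegiðixi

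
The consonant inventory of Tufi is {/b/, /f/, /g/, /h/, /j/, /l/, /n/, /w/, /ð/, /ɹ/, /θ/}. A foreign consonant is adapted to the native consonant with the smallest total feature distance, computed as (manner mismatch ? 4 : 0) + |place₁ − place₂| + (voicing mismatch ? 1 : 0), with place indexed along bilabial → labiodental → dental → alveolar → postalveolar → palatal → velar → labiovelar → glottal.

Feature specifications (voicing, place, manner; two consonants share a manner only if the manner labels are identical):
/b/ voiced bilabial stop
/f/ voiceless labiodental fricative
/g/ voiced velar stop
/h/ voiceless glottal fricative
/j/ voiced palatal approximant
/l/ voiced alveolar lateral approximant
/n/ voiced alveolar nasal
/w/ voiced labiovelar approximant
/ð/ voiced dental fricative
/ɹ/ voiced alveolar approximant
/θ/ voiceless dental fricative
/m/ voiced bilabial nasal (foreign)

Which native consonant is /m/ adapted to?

n

/n/ is closest: same manner (nasal), place distance 3 (bilabial→alveolar), same voicing; total 3. Next closest is /b/ at distance 4.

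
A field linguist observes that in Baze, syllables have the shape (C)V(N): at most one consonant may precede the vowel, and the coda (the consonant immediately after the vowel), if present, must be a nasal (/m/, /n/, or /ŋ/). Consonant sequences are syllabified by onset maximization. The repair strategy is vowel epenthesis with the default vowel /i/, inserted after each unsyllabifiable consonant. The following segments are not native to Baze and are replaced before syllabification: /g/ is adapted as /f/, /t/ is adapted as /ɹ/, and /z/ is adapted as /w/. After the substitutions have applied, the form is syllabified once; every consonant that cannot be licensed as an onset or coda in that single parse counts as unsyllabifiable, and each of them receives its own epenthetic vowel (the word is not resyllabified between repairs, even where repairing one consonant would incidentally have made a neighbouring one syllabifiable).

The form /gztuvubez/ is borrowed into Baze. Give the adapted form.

fiwiɹuvubewi

Substitution: /g/ → /f/, /z/ → /w/, /t/ → /ɹ/, giving /fwɹuvubew/.
The consonants /f/, /w/, /w/ cannot be parsed into a legal (C)V(N) syllable (only a nasal (/m/, /n/, or /ŋ/) is licensed in coda position; onsets are limited to one consonant).
Epenthesis after each stranded consonant: /f/ → /fi/, /w/ → /wi/, /w/ → /wi/.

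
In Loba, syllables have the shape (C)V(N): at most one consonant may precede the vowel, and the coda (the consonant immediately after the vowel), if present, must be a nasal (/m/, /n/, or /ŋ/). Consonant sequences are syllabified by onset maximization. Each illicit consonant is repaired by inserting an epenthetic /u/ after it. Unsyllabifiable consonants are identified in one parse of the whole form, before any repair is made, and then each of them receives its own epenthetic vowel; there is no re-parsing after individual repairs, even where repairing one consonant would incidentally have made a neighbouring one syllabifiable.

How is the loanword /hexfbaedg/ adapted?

hexufubaedugu

Under (C)V(N), the unsyllabifiable consonants are /x/, /f/, /d/, /g/ (only a nasal (/m/, /n/, or /ŋ/) is licensed in coda position; onsets are limited to one consonant).
Inserting the epenthetic vowel yields /x/ → /xu/, /f/ → /fu/, /d/ → /du/, /g/ → /gu/.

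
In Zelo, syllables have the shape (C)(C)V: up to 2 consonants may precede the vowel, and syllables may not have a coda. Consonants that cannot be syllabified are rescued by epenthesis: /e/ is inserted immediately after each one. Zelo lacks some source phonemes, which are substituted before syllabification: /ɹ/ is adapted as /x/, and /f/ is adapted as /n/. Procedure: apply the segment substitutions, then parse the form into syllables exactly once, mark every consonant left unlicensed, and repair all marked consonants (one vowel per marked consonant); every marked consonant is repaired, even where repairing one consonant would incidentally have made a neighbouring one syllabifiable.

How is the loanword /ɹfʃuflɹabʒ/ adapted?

Substitution: /ɹ/ → /x/, /f/ → /n/, giving /xnʃunlxabʒ/.
Syllabifying with onset maximization leaves /x/, /n/, /b/, /ʒ/ stranded (no codas are permitted; onsets may contain at most 2 consonants).
Epenthesis after each stranded consonant: /x/ → /xe/, /n/ → /ne/, /b/ → /be/, /ʒ/ → /ʒe/.

xenʃunelxabeʒe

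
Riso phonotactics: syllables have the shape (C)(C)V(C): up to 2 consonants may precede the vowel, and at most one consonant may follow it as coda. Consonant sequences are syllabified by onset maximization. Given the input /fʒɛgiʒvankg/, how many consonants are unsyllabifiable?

Syllabifying with onset maximization leaves /k/, /g/ stranded (at most one coda consonant is licensed; onsets may contain at most 2 consonants).

2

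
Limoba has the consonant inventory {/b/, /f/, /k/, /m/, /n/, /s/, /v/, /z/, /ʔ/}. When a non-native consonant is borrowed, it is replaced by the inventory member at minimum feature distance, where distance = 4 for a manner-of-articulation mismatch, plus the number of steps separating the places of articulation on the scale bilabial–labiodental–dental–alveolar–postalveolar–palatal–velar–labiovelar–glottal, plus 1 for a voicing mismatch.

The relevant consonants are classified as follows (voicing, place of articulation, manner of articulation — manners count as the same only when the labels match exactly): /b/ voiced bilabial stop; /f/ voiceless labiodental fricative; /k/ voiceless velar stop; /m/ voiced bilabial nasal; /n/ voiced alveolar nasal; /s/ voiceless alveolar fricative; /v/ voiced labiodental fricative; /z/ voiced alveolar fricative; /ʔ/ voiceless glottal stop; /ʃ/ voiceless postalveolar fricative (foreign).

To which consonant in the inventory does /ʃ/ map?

/s/ is closest: same manner (fricative), place distance 1 (postalveolar→alveolar), same voicing; total 1. Next closest is /z/ at distance 2.

s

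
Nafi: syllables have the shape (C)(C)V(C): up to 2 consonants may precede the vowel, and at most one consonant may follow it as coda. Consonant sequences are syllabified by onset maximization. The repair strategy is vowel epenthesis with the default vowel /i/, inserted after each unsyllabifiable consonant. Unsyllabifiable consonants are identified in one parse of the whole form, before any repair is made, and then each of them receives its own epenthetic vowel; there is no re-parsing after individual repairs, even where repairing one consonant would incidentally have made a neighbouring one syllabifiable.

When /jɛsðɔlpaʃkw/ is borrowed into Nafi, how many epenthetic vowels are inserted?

2

The unsyllabifiable consonants are /k/, /w/; each receives one epenthetic vowel.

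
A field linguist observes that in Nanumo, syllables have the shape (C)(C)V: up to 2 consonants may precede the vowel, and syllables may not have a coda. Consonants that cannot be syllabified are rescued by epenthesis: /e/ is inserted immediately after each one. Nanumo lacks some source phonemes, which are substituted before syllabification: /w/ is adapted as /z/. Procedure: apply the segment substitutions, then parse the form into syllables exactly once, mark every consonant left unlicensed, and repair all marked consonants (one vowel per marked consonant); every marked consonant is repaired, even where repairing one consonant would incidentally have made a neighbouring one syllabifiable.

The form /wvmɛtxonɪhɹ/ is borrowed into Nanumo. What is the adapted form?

Substitution: /w/ → /z/, giving /zvmɛtxonɪhɹ/.
Under (C)(C)V, the unsyllabifiable consonants are /z/, /h/, /ɹ/ (no codas are permitted; onsets may contain at most 2 consonants).
Inserting the epenthetic vowel yields /z/ → /ze/, /h/ → /he/, /ɹ/ → /ɹe/.

zevmɛtxonɪheɹe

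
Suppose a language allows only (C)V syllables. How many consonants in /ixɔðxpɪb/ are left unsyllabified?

Under (C)V, the unsyllabifiable consonants are /ð/, /x/, /b/ (no codas are permitted; onsets are limited to one consonant).

3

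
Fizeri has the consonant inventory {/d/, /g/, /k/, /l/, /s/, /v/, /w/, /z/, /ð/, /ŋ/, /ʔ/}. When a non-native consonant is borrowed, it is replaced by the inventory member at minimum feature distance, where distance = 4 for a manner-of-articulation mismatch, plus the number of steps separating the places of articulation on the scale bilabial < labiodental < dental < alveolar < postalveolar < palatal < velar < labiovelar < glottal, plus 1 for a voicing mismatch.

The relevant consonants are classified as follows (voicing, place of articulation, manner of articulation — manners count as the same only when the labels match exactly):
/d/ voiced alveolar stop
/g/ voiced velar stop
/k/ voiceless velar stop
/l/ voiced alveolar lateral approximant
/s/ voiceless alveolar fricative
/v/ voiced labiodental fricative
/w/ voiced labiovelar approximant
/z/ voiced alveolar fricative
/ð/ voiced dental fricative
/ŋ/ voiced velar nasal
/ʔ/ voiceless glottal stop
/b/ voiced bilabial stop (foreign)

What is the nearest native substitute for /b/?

d

/d/ is closest: same manner (stop), place distance 3 (bilabial→alveolar), same voicing; total 3. Next closest is /v/ at distance 5.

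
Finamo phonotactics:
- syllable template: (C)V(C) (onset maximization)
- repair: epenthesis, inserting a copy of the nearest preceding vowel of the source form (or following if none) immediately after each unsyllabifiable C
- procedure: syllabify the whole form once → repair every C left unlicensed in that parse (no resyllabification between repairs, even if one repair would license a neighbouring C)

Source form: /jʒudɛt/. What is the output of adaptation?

Syllabifying with onset maximization leaves /j/ stranded (at most one coda consonant is licensed; onsets are limited to one consonant).
Epenthesis after each stranded consonant: /j/ → /ju/.

juʒudɛt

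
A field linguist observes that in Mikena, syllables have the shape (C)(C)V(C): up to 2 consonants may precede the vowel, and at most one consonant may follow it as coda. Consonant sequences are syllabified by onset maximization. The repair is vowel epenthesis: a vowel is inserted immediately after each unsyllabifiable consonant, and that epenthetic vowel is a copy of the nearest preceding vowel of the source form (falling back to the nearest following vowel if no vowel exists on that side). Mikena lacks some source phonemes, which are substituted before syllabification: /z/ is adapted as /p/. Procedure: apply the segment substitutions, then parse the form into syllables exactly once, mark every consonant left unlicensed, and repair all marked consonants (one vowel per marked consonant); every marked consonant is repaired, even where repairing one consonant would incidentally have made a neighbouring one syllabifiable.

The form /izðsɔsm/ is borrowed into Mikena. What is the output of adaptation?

ipðsɔsmɔ

Substitution: /z/ → /p/, giving /ipðsɔsm/.
The consonants /m/ cannot be parsed into a legal (C)(C)V(C) syllable (at most one coda consonant is licensed; onsets may contain at most 2 consonants).
Inserting the epenthetic vowel yields /m/ → /mɔ/.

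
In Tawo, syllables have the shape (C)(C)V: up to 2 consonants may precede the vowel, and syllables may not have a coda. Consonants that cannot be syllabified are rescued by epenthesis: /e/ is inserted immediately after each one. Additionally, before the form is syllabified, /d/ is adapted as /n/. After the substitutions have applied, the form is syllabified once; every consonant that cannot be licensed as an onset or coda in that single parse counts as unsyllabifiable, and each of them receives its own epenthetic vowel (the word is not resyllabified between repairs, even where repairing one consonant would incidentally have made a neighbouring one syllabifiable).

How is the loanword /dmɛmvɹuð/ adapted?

Substitution: /d/ → /n/, giving /nmɛmvɹuð/.
Syllabifying with onset maximization leaves /m/, /ð/ stranded (no codas are permitted; onsets may contain at most 2 consonants).
Inserting the epenthetic vowel yields /m/ → /me/, /ð/ → /ðe/.

nmɛmevɹuðe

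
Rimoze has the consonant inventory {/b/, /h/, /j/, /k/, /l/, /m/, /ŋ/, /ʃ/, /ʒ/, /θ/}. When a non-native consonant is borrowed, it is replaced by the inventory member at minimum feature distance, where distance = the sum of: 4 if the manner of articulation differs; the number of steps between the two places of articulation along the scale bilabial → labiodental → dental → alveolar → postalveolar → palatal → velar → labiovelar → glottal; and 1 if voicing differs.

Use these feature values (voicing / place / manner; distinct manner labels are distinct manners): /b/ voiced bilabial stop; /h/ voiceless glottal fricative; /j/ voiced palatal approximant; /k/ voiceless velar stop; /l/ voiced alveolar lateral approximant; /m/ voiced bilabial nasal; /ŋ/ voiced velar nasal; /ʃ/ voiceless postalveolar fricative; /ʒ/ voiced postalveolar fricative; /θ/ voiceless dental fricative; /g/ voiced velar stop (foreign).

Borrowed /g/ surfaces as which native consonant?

k

/k/ is closest: same manner (stop), place distance 0 (velar→velar), voicing differs (+1); total 1. Next closest is /ŋ/ at distance 4.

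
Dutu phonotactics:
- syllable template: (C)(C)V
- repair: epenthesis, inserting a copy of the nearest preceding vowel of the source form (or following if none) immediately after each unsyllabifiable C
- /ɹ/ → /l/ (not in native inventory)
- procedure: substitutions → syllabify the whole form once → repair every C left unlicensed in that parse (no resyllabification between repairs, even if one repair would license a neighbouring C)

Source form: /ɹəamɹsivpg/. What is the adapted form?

Substitution: /ɹ/ → /l/, giving /ləamlsivpg/.
The consonants /m/, /v/, /p/, /g/ cannot be parsed into a legal (C)(C)V syllable (no codas are permitted; onsets may contain at most 2 consonants).
Each unlicensed consonant becomes the onset of a new syllable: /m/ → /ma/, /v/ → /vi/, /p/ → /pi/, /g/ → /gi/.

ləamalsivipigi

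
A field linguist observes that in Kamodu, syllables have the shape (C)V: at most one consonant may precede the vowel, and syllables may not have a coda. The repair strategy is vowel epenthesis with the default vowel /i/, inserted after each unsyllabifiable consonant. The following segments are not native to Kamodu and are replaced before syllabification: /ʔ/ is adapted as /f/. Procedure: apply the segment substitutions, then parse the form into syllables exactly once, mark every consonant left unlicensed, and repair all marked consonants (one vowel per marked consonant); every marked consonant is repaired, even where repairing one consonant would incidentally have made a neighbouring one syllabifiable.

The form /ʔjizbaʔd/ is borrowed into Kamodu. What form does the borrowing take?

Substitution: /ʔ/ → /f/, giving /fjizbafd/.
The consonants /f/, /z/, /f/, /d/ cannot be parsed into a legal (C)V syllable (no codas are permitted; onsets are limited to one consonant).
Inserting the epenthetic vowel yields /f/ → /fi/, /z/ → /zi/, /f/ → /fi/, /d/ → /di/.

fijizibafidi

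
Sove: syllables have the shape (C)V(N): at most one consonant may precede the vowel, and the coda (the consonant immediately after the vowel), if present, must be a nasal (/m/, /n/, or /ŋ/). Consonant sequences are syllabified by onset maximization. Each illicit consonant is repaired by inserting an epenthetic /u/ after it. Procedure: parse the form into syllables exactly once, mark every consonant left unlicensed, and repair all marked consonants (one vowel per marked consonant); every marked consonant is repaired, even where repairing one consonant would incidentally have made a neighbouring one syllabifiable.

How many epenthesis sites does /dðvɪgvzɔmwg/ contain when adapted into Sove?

6

The unsyllabifiable consonants are /d/, /ð/, /g/, /v/, /w/, /g/; each receives one epenthetic vowel.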